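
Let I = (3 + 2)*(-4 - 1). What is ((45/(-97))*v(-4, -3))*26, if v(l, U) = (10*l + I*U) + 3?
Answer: -44460/97 ≈ -458.35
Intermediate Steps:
I = -25 (I = 5*(-5) = -25)
v(l, U) = 3 - 25*U + 10*l (v(l, U) = (10*l - 25*U) + 3 = (-25*U + 10*l) + 3 = 3 - 25*U + 10*l)
((45/(-97))*v(-4, -3))*26 = ((45/(-97))*(3 - 25*(-3) + 10*(-4)))*26 = ((45*(-1/97))*(3 + 75 - 40))*26 = -45/97*38*26 = -1710/97*26 = -44460/97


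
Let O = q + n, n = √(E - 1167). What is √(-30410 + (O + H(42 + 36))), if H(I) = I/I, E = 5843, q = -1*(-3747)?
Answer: √(-26662 + 2*√1169) ≈ 163.08*I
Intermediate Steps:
q = 3747
H(I) = 1
n = 2*√1169 (n = √(5843 - 1167) = √4676 = 2*√1169 ≈ 68.381)
O = 3747 + 2*√1169 ≈ 3815.4
√(-30410 + (O + H(42 + 36))) = √(-30410 + ((3747 + 2*√1169) + 1)) = √(-30410 + (3748 + 2*√1169)) = √(-26662 + 2*√1169)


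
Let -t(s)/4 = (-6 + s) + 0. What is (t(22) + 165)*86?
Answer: 8686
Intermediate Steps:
t(s) = 24 - 4*s (t(s) = -4*((-6 + s) + 0) = -4*(-6 + s) = 24 - 4*s)
(t(22) + 165)*86 = ((24 - 4*22) + 165)*86 = ((24 - 88) + 165)*86 = (-64 + 165)*86 = 101*86 = 8686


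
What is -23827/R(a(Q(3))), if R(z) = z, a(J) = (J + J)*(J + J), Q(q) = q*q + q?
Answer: -23827/576 ≈ -41.366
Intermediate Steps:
Q(q) = q + q² (Q(q) = q² + q = q + q²)
a(J) = 4*J² (a(J) = (2*J)*(2*J) = 4*J²)
-23827/R(a(Q(3))) = -23827*1/(36*(1 + 3)²) = -23827/(4*(3*4)²) = -23827/(4*12²) = -23827/(4*144) = -23827/576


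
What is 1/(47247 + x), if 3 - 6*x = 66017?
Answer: 3/108734 ≈ 2.7590e-5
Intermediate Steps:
x = -33007/3 (x = ½ - ⅙*66017 = ½ - 66017/6 = -33007/3 ≈ -11002.)
1/(47247 + x) = 1/(47247 - 33007/3) = 1/(108734/3) = 3/108734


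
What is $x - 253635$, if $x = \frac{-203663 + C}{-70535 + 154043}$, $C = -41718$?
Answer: $- \frac{21180796961}{83508} \approx -2.5364 \cdot 10^{5}$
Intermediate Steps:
$x = - \frac{245381}{83508}$ ($x = \frac{-203663 - 41718}{-70535 + 154043} = - \frac{245381}{83508} \approx -2.9384$)
$x - 253635 = - \frac{245381}{83508} - 253635 = - \frac{21180796961}{83508}$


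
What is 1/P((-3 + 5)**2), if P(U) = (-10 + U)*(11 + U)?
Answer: -1/90 ≈ -0.011111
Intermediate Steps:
1/P((-3 + 5)**2) = 1/(-110 + (-3 + 5)**2 + ((-3 + 5)**2)**2) = 1/(-110 + 2**2 + (2**2)**2) = 1/(-110 + 4 + 4**2) = 1/(-110 + 4 + 16) = 1/(-90) = -1/90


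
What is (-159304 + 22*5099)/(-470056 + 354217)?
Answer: 47126/115839 ≈ 0.40682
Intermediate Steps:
(-159304 + 22*5099)/(-470056 + 354217) = (-159304 + 112178)/(-115839) = -47126*(-1/115839) = 47126/115839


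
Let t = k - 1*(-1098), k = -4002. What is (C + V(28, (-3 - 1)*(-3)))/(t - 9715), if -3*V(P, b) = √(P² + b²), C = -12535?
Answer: 12535/12619 + 4*√58/37857 ≈ 0.99415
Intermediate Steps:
t = -2904 (t = -4002 - 1*(-1098) = -4002 + 1098 = -2904)
V(P, b) = -√(P² + b²)/3
(C + V(28, (-3 - 1)*(-3)))/(t - 9715) = (-12535 - √(28² + ((-3 - 1)*(-3))²)/3)/(-2904 - 9715) = (-12535 - √(784 + (-4*(-3))²)/3)/(-12619) = (-12535 - √(784 + 12²)/3)*(-1/12619) = (-12535 - √(784 + 144)/3)*(-1/12619) = (-12535 - 4*√58/3)*(-1/12619) = 12535/12619 + 4*√58/37857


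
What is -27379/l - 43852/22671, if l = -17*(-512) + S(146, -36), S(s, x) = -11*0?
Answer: -1002397117/197328384 ≈ -5.0798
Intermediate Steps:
S(s, x) = 0
l = 8704 (l = -17*(-512) + 0 = 8704 + 0 = 8704)
-27379/l - 43852/22671 = -27379/8704 - 43852/22671 = -1002397117/197328384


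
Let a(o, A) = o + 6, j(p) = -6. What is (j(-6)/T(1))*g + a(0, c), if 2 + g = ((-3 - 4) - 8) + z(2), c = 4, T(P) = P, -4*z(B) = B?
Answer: 111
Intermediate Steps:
z(B) = -B/4
g = -35/2 (g = -2 + (((-3 - 4) - 8) - ¼*2) = -2 + ((-7 - 8) - ½) = -2 + (-15 - ½) = -2 - 31/2 = -35/2 ≈ -17.500)
a(o, A) = 6 + o
(j(-6)/T(1))*g + a(0, c) = -6/1*(-35/2) + (6 + 0) = -6*1*(-35/2) + 6 = -6*(-35/2) + 6 = 105 + 6 = 111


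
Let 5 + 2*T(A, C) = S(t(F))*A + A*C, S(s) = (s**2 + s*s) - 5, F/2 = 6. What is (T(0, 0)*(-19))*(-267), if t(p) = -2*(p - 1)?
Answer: -25365/2 ≈ -12683.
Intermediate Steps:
F = 12 (F = 2*6 = 12)
t(p) = 2 - 2*p (t(p) = -2*(-1 + p) = 2 - 2*p)
S(s) = -5 + 2*s**2 (S(s) = (s**2 + s**2) - 5 = 2*s**2 - 5 = -5 + 2*s**2)
T(A, C) = -5/2 + 963*A/2 + A*C/2 (T(A, C) = -5/2 + ((-5 + 2*(2 - 2*12)**2)*A + A*C)/2 = -5/2 + ((-5 + 2*(2 - 24)**2)*A + A*C)/2 = -5/2 + ((-5 + 2*(-22)**2)*A + A*C)/2 = -5/2 + ((-5 + 2*484)*A + A*C)/2 = -5/2 + ((-5 + 968)*A + A*C)/2 = -5/2 + (963*A + A*C)/2 = -5/2 + (963*A/2 + A*C/2) = -5/2 + 963*A/2 + A*C/2)
(T(0, 0)*(-19))*(-267) = ((-5/2 + (963/2)*0 + (1/2)*0*0)*(-19))*(-267) = ((-5/2 + 0 + 0)*(-19))*(-267) = -5/2*(-19)*(-267) = (95/2)*(-267) = -25365/2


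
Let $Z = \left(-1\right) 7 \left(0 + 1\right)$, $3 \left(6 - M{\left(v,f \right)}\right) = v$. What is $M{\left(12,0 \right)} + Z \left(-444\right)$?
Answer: $3110$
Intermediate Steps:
$M{\left(v,f \right)} = 6 - \frac{v}{3}$
$Z = -7$ ($Z = \left(-7\right) 1 = -7$)
$M{\left(12,0 \right)} + Z \left(-444\right) = \left(6 - 4\right) - -3108 = \left(6 - 4\right) + 3108 = 2 + 3108 = 3110$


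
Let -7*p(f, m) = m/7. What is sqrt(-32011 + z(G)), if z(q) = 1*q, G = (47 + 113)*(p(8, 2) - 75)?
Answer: 3*I*sqrt(239651)/7 ≈ 209.8*I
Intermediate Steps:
p(f, m) = -m/49 (p(f, m) = -m/(7*7) = -m/49)
G = -588320/49 (G = (47 + 113)*(-1/49*2 - 75) = 160*(-2/49 - 75) = 160*(-3677/49) = -588320/49 ≈ -12007.)
z(q) = q
sqrt(-32011 + z(G)) = sqrt(-32011 - 588320/49) = sqrt(-2156859/49) = 3*I*sqrt(239651)/7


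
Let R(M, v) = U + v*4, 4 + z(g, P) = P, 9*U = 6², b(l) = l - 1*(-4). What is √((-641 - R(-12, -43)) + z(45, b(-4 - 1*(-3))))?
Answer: I*√474 ≈ 21.772*I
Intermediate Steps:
b(l) = 4 + l (b(l) = l + 4 = 4 + l)
U = 4 (U = (⅑)*6² = (⅑)*36 = 4)
z(g, P) = -4 + P
R(M, v) = 4 + 4*v (R(M, v) = 4 + v*4 = 4 + 4*v)
√((-641 - R(-12, -43)) + z(45, b(-4 - 1*(-3)))) = √((-641 - (4 + 4*(-43))) + (-4 + (4 + (-4 - 1*(-3))))) = √((-641 - (4 - 172)) + (-4 + (4 + (-4 + 3)))) = √((-641 - 1*(-168)) + (-4 + (4 - 1))) = √((-641 + 168) + (-4 + 3)) = √(-473 - 1) = √(-474) = I*√474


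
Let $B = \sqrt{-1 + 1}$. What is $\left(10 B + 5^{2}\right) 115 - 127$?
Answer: $2748$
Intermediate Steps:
$B = 0$ ($B = \sqrt{0} = 0$)
$\left(10 B + 5^{2}\right) 115 - 127 = \left(10 \cdot 0 + 5^{2}\right) 115 - 127 = \left(0 + 25\right) 115 - 127 = 25 \cdot 115 - 127 = 2875 - 127 = 2748$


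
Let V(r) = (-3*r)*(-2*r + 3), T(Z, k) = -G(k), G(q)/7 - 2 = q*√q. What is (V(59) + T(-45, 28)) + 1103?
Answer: 21444 - 392*√7 ≈ 20407.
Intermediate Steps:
G(q) = 14 + 7*q^(3/2) (G(q) = 14 + 7*(q*√q) = 14 + 7*q^(3/2))
T(Z, k) = -14 - 7*k^(3/2) (T(Z, k) = -(14 + 7*k^(3/2)) = -14 - 7*k^(3/2))
V(r) = -3*r*(3 - 2*r) (V(r) = (-3*r)*(3 - 2*r) = -3*r*(3 - 2*r))
(V(59) + T(-45, 28)) + 1103 = (3*59*(-3 + 2*59) + (-14 - 392*√7)) + 1103 = (3*59*(-3 + 118) + (-14 - 392*√7)) + 1103 = (3*59*115 + (-14 - 392*√7)) + 1103 = (20355 + (-14 - 392*√7)) + 1103 = (20341 - 392*√7) + 1103 = 21444 - 392*√7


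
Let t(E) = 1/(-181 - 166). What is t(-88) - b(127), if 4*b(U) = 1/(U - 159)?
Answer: 219/44416 ≈ 0.0049307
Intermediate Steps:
t(E) = -1/347 (t(E) = 1/(-347) = -1/347)
b(U) = 1/(4*(-159 + U)) (b(U) = 1/(4*(U - 159)) = 1/(4*(-159 + U)))
t(-88) - b(127) = -1/347 - 1/(4*(-159 + 127)) = -1/347 - 1/(4*(-32)) = -1/347 - (-1)/(4*32) = -1/347 - 1*(-1/128) = -1/347 + 1/128 = 219/44416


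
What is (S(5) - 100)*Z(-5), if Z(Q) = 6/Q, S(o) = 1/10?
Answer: 2997/25 ≈ 119.88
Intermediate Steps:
S(o) = ⅒
(S(5) - 100)*Z(-5) = (⅒ - 100)*(6/(-5)) = -2997*(-1)/(5*5) = -999/10*(-6/5) = 2997/25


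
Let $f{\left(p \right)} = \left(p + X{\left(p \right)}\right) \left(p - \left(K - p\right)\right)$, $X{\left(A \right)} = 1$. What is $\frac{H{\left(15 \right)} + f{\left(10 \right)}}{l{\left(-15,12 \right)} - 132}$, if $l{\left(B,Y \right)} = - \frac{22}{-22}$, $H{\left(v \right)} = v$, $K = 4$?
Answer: $- \frac{191}{131} \approx -1.458$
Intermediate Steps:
$l{\left(B,Y \right)} = 1$ ($l{\left(B,Y \right)} = \left(-22\right) \left(- \frac{1}{22}\right) = 1$)
$f{\left(p \right)} = \left(1 + p\right) \left(-4 + 2 p\right)$ ($f{\left(p \right)} = \left(p + 1\right) \left(p + \left(p - 4\right)\right) = \left(1 + p\right) \left(p + \left(p - 4\right)\right) = \left(1 + p\right) \left(p + \left(-4 + p\right)\right) = \left(1 + p\right) \left(-4 + 2 p\right)$)
$\frac{H{\left(15 \right)} + f{\left(10 \right)}}{l{\left(-15,12 \right)} - 132} = \frac{15 - \left(24 - 200\right)}{1 - 132} = \frac{15 - -176}{-131} = \left(15 - -176\right) \left(- \frac{1}{131}\right) = \left(15 + 176\right) \left(- \frac{1}{131}\right) = 191 \left(- \frac{1}{131}\right) = - \frac{191}{131}$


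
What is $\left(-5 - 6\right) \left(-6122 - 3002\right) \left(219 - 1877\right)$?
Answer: $-166403512$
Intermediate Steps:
$\left(-5 - 6\right) \left(-6122 - 3002\right) \left(219 - 1877\right) = \left(-5 - 6\right) \left(\left(-9124\right) \left(-1658\right)\right) = \left(-11\right) 15127592 = -166403512$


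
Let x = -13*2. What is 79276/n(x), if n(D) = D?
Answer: -39638/13 ≈ -3049.1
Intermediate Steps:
x = -26
79276/n(x) = 79276/(-26) = 79276*(-1/26) = -39638/13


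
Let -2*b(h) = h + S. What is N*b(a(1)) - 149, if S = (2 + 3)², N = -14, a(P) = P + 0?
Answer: 33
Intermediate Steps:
a(P) = P
S = 25 (S = 5² = 25)
b(h) = -25/2 - h/2 (b(h) = -(h + 25)/2 = -(25 + h)/2 = -25/2 - h/2)
N*b(a(1)) - 149 = -14*(-25/2 - ½*1) - 149 = -14*(-25/2 - ½) - 149 = -14*(-13) - 149 = 182 - 149 = 33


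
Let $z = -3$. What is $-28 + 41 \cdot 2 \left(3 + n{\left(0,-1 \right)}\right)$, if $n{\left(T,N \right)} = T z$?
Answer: $218$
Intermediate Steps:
$n{\left(T,N \right)} = - 3 T$ ($n{\left(T,N \right)} = T \left(-3\right) = - 3 T$)
$-28 + 41 \cdot 2 \left(3 + n{\left(0,-1 \right)}\right) = -28 + 41 \cdot 2 \left(3 - 0\right) = -28 + 41 \cdot 2 \left(3 + 0\right) = -28 + 41 \cdot 2 \cdot 3 = -28 + 41 \cdot 6 = -28 + 246 = 218$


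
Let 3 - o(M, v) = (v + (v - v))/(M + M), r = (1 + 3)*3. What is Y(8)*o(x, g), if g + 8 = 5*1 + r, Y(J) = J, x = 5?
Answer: 84/5 ≈ 16.800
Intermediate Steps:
r = 12 (r = 4*3 = 12)
g = 9 (g = -8 + (5*1 + 12) = -8 + (5 + 12) = -8 + 17 = 9)
o(M, v) = 3 - v/(2*M) (o(M, v) = 3 - (v + (v - v))/(M + M) = 3 - (v + 0)/(2*M) = 3 - v*1/(2*M) = 3 - v/(2*M))
Y(8)*o(x, g) = 8*(3 - ½*9/5) = 8*(3 - ½*9*⅕) = 8*(3 - 9/10) = 8*(21/10) = 84/5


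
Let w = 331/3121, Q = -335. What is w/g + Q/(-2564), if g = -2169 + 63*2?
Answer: 2135179321/16348584492 ≈ 0.13060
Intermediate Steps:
g = -2043 (g = -2169 + 126 = -2043)
w = 331/3121 (w = 331*(1/3121) = 331/3121 ≈ 0.10606)
w/g + Q/(-2564) = (331/3121)/(-2043) - 335/(-2564) = (331/3121)*(-1/2043) - 335*(-1/2564) = -331/6376203 + 335/2564 = 2135179321/16348584492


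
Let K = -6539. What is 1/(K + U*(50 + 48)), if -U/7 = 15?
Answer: -1/16829 ≈ -5.9421e-5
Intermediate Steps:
U = -105 (U = -7*15 = -105)
1/(K + U*(50 + 48)) = 1/(-6539 - 105*(50 + 48)) = 1/(-6539 - 105*98) = 1/(-6539 - 10290) = 1/(-16829) = -1/16829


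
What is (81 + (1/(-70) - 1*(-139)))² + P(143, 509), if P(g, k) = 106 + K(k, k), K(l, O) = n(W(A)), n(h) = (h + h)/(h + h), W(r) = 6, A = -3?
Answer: 237653501/4900 ≈ 48501.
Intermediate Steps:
n(h) = 1 (n(h) = (2*h)/((2*h)) = (2*h)*(1/(2*h)) = 1)
K(l, O) = 1
P(g, k) = 107 (P(g, k) = 106 + 1 = 107)
(81 + (1/(-70) - 1*(-139)))² + P(143, 509) = (81 + (1/(-70) - 1*(-139)))² + 107 = (81 + (-1/70 + 139))² + 107 = (81 + 9729/70)² + 107 = (15399/70)² + 107 = 237129201/4900 + 107 = 237653501/4900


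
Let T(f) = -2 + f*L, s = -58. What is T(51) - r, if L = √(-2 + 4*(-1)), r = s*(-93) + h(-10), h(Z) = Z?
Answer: -5386 + 51*I*√6 ≈ -5386.0 + 124.92*I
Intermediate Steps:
r = 5384 (r = -58*(-93) - 10 = 5394 - 10 = 5384)
L = I*√6 (L = √(-2 - 4) = √(-6) = I*√6 ≈ 2.4495*I)
T(f) = -2 + I*f*√6 (T(f) = -2 + f*(I*√6) = -2 + I*f*√6)
T(51) - r = (-2 + I*51*√6) - 1*5384 = (-2 + 51*I*√6) - 5384 = -5386 + 51*I*√6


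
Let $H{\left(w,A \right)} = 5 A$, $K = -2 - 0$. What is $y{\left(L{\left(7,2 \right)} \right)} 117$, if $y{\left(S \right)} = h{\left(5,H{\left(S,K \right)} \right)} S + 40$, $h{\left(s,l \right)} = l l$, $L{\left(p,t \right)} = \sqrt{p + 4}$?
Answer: $4680 + 11700 \sqrt{11} \approx 43485.0$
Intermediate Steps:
$L{\left(p,t \right)} = \sqrt{4 + p}$
$K = -2$ ($K = -2 + 0 = -2$)
$h{\left(s,l \right)} = l^{2}$
$y{\left(S \right)} = 40 + 100 S$ ($y{\left(S \right)} = \left(5 \left(-2\right)\right)^{2} S + 40 = \left(-10\right)^{2} S + 40 = 100 S + 40 = 40 + 100 S$)
$y{\left(L{\left(7,2 \right)} \right)} 117 = \left(40 + 100 \sqrt{4 + 7}\right) 117 = \left(40 + 100 \sqrt{11}\right) 117 = 4680 + 11700 \sqrt{11}$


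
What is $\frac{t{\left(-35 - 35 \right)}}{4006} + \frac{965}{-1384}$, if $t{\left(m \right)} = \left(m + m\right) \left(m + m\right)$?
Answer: $\frac{11630305}{2772152} \approx 4.1954$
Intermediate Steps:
$t{\left(m \right)} = 4 m^{2}$ ($t{\left(m \right)} = 2 m 2 m = 4 m^{2}$)
$\frac{t{\left(-35 - 35 \right)}}{4006} + \frac{965}{-1384} = \frac{4 \left(-35 - 35\right)^{2}}{4006} + \frac{965}{-1384} = 4 \left(-35 - 35\right)^{2} \cdot \frac{1}{4006} + 965 \left(- \frac{1}{1384}\right) = 4 \left(-70\right)^{2} \cdot \frac{1}{4006} - \frac{965}{1384} = 4 \cdot 4900 \cdot \frac{1}{4006} - \frac{965}{1384} = 19600 \cdot \frac{1}{4006} - \frac{965}{1384} = \frac{9800}{2003} - \frac{965}{1384} = \frac{11630305}{2772152}$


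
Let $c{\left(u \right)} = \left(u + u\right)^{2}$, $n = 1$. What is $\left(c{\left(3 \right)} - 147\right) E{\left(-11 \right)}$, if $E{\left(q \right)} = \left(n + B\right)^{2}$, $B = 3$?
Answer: $-1776$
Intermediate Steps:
$c{\left(u \right)} = 4 u^{2}$ ($c{\left(u \right)} = \left(2 u\right)^{2} = 4 u^{2}$)
$E{\left(q \right)} = 16$ ($E{\left(q \right)} = \left(1 + 3\right)^{2} = 4^{2} = 16$)
$\left(c{\left(3 \right)} - 147\right) E{\left(-11 \right)} = \left(4 \cdot 3^{2} - 147\right) 16 = \left(4 \cdot 9 - 147\right) 16 = \left(36 - 147\right) 16 = \left(-111\right) 16 = -1776$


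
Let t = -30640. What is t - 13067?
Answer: -43707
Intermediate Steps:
t - 13067 = -30640 - 13067 = -43707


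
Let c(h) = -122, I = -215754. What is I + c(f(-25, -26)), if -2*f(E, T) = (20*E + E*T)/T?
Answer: -215876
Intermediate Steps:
f(E, T) = -(20*E + E*T)/(2*T)
I + c(f(-25, -26)) = -215754 - 122 = -215876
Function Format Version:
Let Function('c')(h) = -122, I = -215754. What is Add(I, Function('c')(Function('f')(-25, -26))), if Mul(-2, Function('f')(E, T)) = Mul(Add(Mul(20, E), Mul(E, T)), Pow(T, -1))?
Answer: -215876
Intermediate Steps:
Function('f')(E, T) = Mul(Rational(-1, 2), Pow(T, -1), Add(Mul(20, E), Mul(E, T))) (Function('f')(E, T) = Mul(Rational(-1, 2), Mul(Add(Mul(20, E), Mul(E, T)), Pow(T, -1))) = Mul(Rational(-1, 2), Mul(Pow(T, -1), Add(Mul(20, E), Mul(E, T)))) = Mul(Rational(-1, 2), Pow(T, -1), Add(Mul(20, E), Mul(E, T))))
Add(I, Function('c')(Function('f')(-25, -26))) = Add(-215754, -122) = -215876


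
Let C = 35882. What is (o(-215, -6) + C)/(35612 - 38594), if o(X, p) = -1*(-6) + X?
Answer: -11891/994 ≈ -11.963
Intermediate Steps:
o(X, p) = 6 + X
(o(-215, -6) + C)/(35612 - 38594) = ((6 - 215) + 35882)/(35612 - 38594) = (-209 + 35882)/(-2982) = 35673*(-1/2982) = -11891/994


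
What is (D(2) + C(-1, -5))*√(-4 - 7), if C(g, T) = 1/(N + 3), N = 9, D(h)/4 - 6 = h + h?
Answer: 481*I*√11/12 ≈ 132.94*I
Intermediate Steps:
D(h) = 24 + 8*h (D(h) = 24 + 4*(h + h) = 24 + 4*(2*h) = 24 + 8*h)
C(g, T) = 1/12 (C(g, T) = 1/(9 + 3) = 1/12)
(D(2) + C(-1, -5))*√(-4 - 7) = ((24 + 8*2) + 1/12)*√(-4 - 7) = ((24 + 16) + 1/12)*√(-11) = (40 + 1/12)*(I*√11) = 481*(I*√11)/12 = 481*I*√11/12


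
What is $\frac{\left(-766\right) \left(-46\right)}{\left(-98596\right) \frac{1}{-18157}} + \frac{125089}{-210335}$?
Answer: $\frac{33638950990594}{5184547415} \approx 6488.3$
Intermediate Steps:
$\frac{\left(-766\right) \left(-46\right)}{\left(-98596\right) \frac{1}{-18157}} + \frac{125089}{-210335} = \frac{35236}{\left(-98596\right) \left(- \frac{1}{18157}\right)} + 125089 \left(- \frac{1}{210335}\right) = \frac{35236}{\frac{98596}{18157}} - \frac{125089}{210335} = 35236 \cdot \frac{18157}{98596} - \frac{125089}{210335} = \frac{159945013}{24649} - \frac{125089}{210335} = \frac{33638950990594}{5184547415}$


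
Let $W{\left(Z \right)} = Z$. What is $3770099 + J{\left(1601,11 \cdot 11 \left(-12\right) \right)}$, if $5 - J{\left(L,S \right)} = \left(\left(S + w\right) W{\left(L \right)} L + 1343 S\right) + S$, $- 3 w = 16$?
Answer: $\frac{11223479548}{3} \approx 3.7412 \cdot 10^{9}$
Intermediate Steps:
$w = - \frac{16}{3}$ ($w = \left(- \frac{1}{3}\right) 16 = - \frac{16}{3} \approx -5.3333$)
$J{\left(L,S \right)} = 5 - 1344 S - L^{2} \left(- \frac{16}{3} + S\right)$ ($J{\left(L,S \right)} = 5 - \left(\left(\left(S - \frac{16}{3}\right) L L + 1343 S\right) + S\right) = 5 - \left(\left(\left(- \frac{16}{3} + S\right) L L + 1343 S\right) + S\right) = 5 - \left(\left(L \left(- \frac{16}{3} + S\right) L + 1343 S\right) + S\right) = 5 - \left(\left(L^{2} \left(- \frac{16}{3} + S\right) + 1343 S\right) + S\right) = 5 - \left(\left(1343 S + L^{2} \left(- \frac{16}{3} + S\right)\right) + S\right) = 5 - \left(1344 S + L^{2} \left(- \frac{16}{3} + S\right)\right) = 5 - 1344 S - L^{2} \left(- \frac{16}{3} + S\right)$)
$3770099 + J{\left(1601,11 \cdot 11 \left(-12\right) \right)} = 3770099 - \left(-5 - \frac{41011216}{3} + 11 \cdot 11 \left(-12\right) 1601^{2} + 1344 \cdot 11 \cdot 11 \left(-12\right)\right) = 3770099 + \left(5 - 1344 \cdot 121 \left(-12\right) + \frac{16}{3} \cdot 2563201 - 121 \left(-12\right) 2563201\right) = 3770099 + \left(5 - -1951488 + \frac{41011216}{3} - \left(-1452\right) 2563201\right) = 3770099 + \left(5 + 1951488 + \frac{41011216}{3} + 3721767852\right) = 3770099 + \frac{11212169251}{3} = \frac{11223479548}{3}$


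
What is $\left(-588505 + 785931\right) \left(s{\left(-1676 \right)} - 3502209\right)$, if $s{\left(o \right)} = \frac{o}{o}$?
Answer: $-691426916608$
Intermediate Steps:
$s{\left(o \right)} = 1$
$\left(-588505 + 785931\right) \left(s{\left(-1676 \right)} - 3502209\right) = \left(-588505 + 785931\right) \left(1 - 3502209\right) = 197426 \left(-3502208\right) = -691426916608$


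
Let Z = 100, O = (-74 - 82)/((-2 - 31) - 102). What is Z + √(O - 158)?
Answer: 100 + I*√35290/15 ≈ 100.0 + 12.524*I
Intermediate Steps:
O = 52/45 (O = -156/(-33 - 102) = -156/(-135) = -156*(-1/135) = 52/45 ≈ 1.1556)
Z + √(O - 158) = 100 + √(52/45 - 158) = 100 + √(-7058/45) = 100 + I*√35290/15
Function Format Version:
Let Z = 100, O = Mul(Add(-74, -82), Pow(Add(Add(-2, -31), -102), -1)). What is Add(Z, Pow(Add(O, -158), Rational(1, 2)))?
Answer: Add(100, Mul(Rational(1, 15), I, Pow(35290, Rational(1, 2)))) ≈ Add(100.00, Mul(12.524, I))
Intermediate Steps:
O = Rational(52, 45) (O = Mul(-156, Pow(Add(-33, -102), -1)) = Mul(-156, Pow(-135, -1)) = Mul(-156, Rational(-1, 135)) = Rational(52, 45) ≈ 1.1556)
Add(Z, Pow(Add(O, -158), Rational(1, 2))) = Add(100, Pow(Add(Rational(52, 45), -158), Rational(1, 2))) = Add(100, Pow(Rational(-7058, 45), Rational(1, 2))) = Add(100, Mul(Rational(1, 15), I, Pow(35290, Rational(1, 2))))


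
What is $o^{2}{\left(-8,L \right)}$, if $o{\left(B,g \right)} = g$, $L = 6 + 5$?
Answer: $121$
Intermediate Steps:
$L = 11$
$o^{2}{\left(-8,L \right)} = 11^{2} = 121$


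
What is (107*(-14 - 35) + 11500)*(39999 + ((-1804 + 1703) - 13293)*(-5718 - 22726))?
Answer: 2384035476295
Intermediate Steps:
(107*(-14 - 35) + 11500)*(39999 + ((-1804 + 1703) - 13293)*(-5718 - 22726)) = (107*(-49) + 11500)*(39999 + (-101 - 13293)*(-28444)) = (-5243 + 11500)*(39999 - 13394*(-28444)) = 6257*(39999 + 380978936) = 6257*381018935 = 2384035476295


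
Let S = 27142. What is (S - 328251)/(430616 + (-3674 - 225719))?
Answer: -301109/201223 ≈ -1.4964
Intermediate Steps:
(S - 328251)/(430616 + (-3674 - 225719)) = (27142 - 328251)/(430616 + (-3674 - 225719)) = -301109/(430616 - 229393) = -301109/201223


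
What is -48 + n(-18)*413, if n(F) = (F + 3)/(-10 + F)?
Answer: 693/4 ≈ 173.25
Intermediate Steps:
n(F) = (3 + F)/(-10 + F)
-48 + n(-18)*413 = -48 + ((3 - 18)/(-10 - 18))*413 = -48 + (-15/(-28))*413 = -48 - 1/28*(-15)*413 = -48 + (15/28)*413 = -48 + 885/4 = 693/4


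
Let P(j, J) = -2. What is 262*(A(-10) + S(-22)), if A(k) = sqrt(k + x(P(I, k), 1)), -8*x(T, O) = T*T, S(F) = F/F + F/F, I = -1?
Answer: 524 + 131*I*sqrt(42) ≈ 524.0 + 848.98*I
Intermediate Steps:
S(F) = 2 (S(F) = 1 + 1 = 2)
x(T, O) = -T**2/8 (x(T, O) = -T*T/8 = -T**2/8)
A(k) = sqrt(-1/2 + k) (A(k) = sqrt(k - 1/8*(-2)**2) = sqrt(k - 1/8*4) = sqrt(k - 1/2) = sqrt(-1/2 + k))
262*(A(-10) + S(-22)) = 262*(sqrt(-2 + 4*(-10))/2 + 2) = 262*(sqrt(-2 - 40)/2 + 2) = 262*(sqrt(-42)/2 + 2) = 262*((I*sqrt(42))/2 + 2) = 262*(I*sqrt(42)/2 + 2) = 262*(2 + I*sqrt(42)/2) = 524 + 131*I*sqrt(42)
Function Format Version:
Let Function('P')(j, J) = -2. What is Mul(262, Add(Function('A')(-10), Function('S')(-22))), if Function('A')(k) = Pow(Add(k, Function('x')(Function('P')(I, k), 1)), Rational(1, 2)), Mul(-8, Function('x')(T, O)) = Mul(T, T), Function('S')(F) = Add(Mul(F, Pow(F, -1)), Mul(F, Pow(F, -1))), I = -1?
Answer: Add(524, Mul(131, I, Pow(42, Rational(1, 2)))) ≈ Add(524.00, Mul(848.98, I))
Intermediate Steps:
Function('S')(F) = 2 (Function('S')(F) = Add(1, 1) = 2)
Function('x')(T, O) = Mul(Rational(-1, 8), Pow(T, 2)) (Function('x')(T, O) = Mul(Rational(-1, 8), Mul(T, T)) = Mul(Rational(-1, 8), Pow(T, 2)))
Function('A')(k) = Pow(Add(Rational(-1, 2), k), Rational(1, 2)) (Function('A')(k) = Pow(Add(k, Mul(Rational(-1, 8), Pow(-2, 2))), Rational(1, 2)) = Pow(Add(k, Mul(Rational(-1, 8), 4)), Rational(1, 2)) = Pow(Add(k, Rational(-1, 2)), Rational(1, 2)) = Pow(Add(Rational(-1, 2), k), Rational(1, 2)))
Mul(262, Add(Function('A')(-10), Function('S')(-22))) = Mul(262, Add(Mul(Rational(1, 2), Pow(Add(-2, Mul(4, -10)), Rational(1, 2))), 2)) = Mul(262, Add(Mul(Rational(1, 2), Pow(Add(-2, -40), Rational(1, 2))), 2)) = Mul(262, Add(Mul(Rational(1, 2), Pow(-42, Rational(1, 2))), 2)) = Mul(262, Add(Mul(Rational(1, 2), Mul(I, Pow(42, Rational(1, 2)))), 2)) = Mul(262, Add(Mul(Rational(1, 2), I, Pow(42, Rational(1, 2))), 2)) = Mul(262, Add(2, Mul(Rational(1, 2), I, Pow(42, Rational(1, 2))))) = Add(524, Mul(131, I, Pow(42, Rational(1, 2))))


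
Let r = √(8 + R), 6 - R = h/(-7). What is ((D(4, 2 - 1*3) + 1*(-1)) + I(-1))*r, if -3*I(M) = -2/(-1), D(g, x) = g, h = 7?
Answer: 7*√15/3 ≈ 9.0370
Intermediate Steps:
R = 7 (R = 6 - 7/(-7) = 6 - 7*(-1)/7 = 6 - 1*(-1) = 6 + 1 = 7)
r = √15 (r = √(8 + 7) = √15 ≈ 3.8730)
I(M) = -⅔ (I(M) = -(-2)/(3*(-1)) = -(-2)*(-1)/3 = -⅓*2 = -⅔)
((D(4, 2 - 1*3) + 1*(-1)) + I(-1))*r = ((4 + 1*(-1)) - ⅔)*√15 = ((4 - 1) - ⅔)*√15 = (3 - ⅔)*√15 = 7*√15/3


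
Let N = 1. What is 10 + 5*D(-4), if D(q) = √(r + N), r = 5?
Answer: 10 + 5*√6 ≈ 22.247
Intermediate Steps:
D(q) = √6 (D(q) = √(5 + 1) = √6)
10 + 5*D(-4) = 10 + 5*√6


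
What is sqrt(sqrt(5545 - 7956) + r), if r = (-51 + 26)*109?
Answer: sqrt(-2725 + I*sqrt(2411)) ≈ 0.4703 + 52.204*I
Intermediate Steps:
r = -2725 (r = -25*109 = -2725)
sqrt(sqrt(5545 - 7956) + r) = sqrt(sqrt(5545 - 7956) - 2725) = sqrt(sqrt(-2411) - 2725) = sqrt(I*sqrt(2411) - 2725) = sqrt(-2725 + I*sqrt(2411))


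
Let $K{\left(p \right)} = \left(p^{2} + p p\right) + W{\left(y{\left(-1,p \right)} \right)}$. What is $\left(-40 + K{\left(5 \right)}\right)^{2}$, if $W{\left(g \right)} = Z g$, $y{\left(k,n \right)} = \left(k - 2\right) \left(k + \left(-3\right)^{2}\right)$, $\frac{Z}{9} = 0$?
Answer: $100$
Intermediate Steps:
$Z = 0$ ($Z = 9 \cdot 0 = 0$)
$y{\left(k,n \right)} = \left(-2 + k\right) \left(9 + k\right)$ ($y{\left(k,n \right)} = \left(-2 + k\right) \left(k + 9\right) = \left(-2 + k\right) \left(9 + k\right)$)
$W{\left(g \right)} = 0$ ($W{\left(g \right)} = 0 g = 0$)
$K{\left(p \right)} = 2 p^{2}$ ($K{\left(p \right)} = \left(p^{2} + p p\right) + 0 = \left(p^{2} + p^{2}\right) + 0 = 2 p^{2} + 0 = 2 p^{2}$)
$\left(-40 + K{\left(5 \right)}\right)^{2} = \left(-40 + 2 \cdot 5^{2}\right)^{2} = \left(-40 + 2 \cdot 25\right)^{2} = \left(-40 + 50\right)^{2} = 10^{2} = 100$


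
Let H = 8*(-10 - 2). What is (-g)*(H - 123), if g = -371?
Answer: -81249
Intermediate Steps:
H = -96 (H = 8*(-12) = -96)
(-g)*(H - 123) = (-1*(-371))*(-96 - 123) = 371*(-219) = -81249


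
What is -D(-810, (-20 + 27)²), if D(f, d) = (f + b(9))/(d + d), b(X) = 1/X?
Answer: 7289/882 ≈ 8.2642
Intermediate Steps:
D(f, d) = (⅑ + f)/(2*d) (D(f, d) = (f + 1/9)/(d + d) = (f + ⅑)/((2*d)) = (⅑ + f)*(1/(2*d)) = (⅑ + f)/(2*d))
-D(-810, (-20 + 27)²) = -(1 + 9*(-810))/(18*((-20 + 27)²)) = -(1 - 7290)/(18*(7²)) = -(-7289)/(18*49) = -1*(-7289/882) = 7289/882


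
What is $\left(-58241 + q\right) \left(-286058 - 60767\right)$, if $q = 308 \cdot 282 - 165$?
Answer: $-9867171250$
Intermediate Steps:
$q = 86691$ ($q = 86856 - 165 = 86691$)
$\left(-58241 + q\right) \left(-286058 - 60767\right) = \left(-58241 + 86691\right) \left(-286058 - 60767\right) = 28450 \left(-346825\right) = -9867171250$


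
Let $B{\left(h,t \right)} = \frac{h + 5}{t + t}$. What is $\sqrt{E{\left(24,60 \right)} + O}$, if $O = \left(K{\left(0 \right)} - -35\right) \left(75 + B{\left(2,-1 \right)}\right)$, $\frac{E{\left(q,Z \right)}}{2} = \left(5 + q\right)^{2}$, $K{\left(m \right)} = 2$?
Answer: $\frac{\sqrt{17310}}{2} \approx 65.784$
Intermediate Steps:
$E{\left(q,Z \right)} = 2 \left(5 + q\right)^{2}$
$B{\left(h,t \right)} = \frac{5 + h}{2 t}$
$O = \frac{5291}{2}$ ($O = \left(2 - -35\right) \left(75 + \frac{5 + 2}{2 \left(-1\right)}\right) = \left(2 + 35\right) \left(75 + \frac{1}{2} \left(-1\right) 7\right) = 37 \left(75 - \frac{7}{2}\right) = 37 \cdot \frac{143}{2} = \frac{5291}{2} \approx 2645.5$)
$\sqrt{E{\left(24,60 \right)} + O} = \sqrt{2 \left(5 + 24\right)^{2} + \frac{5291}{2}} = \sqrt{2 \cdot 29^{2} + \frac{5291}{2}} = \sqrt{2 \cdot 841 + \frac{5291}{2}} = \sqrt{1682 + \frac{5291}{2}} = \sqrt{\frac{8655}{2}} = \frac{\sqrt{17310}}{2}$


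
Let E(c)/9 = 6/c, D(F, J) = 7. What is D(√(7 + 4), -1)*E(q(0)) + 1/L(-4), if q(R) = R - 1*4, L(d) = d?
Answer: -379/4 ≈ -94.750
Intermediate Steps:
q(R) = -4 + R (q(R) = R - 4 = -4 + R)
E(c) = 54/c (E(c) = 9*(6/c) = 54/c)
D(√(7 + 4), -1)*E(q(0)) + 1/L(-4) = 7*(54/(-4 + 0)) + 1/(-4) = 7*(54/(-4)) - ¼ = 7*(54*(-¼)) - ¼ = 7*(-27/2) - ¼ = -189/2 - ¼ = -379/4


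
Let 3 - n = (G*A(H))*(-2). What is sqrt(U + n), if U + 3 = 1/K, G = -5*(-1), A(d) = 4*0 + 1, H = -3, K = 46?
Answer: sqrt(21206)/46 ≈ 3.1657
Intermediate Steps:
A(d) = 1 (A(d) = 0 + 1 = 1)
G = 5
U = -137/46 (U = -3 + 1/46 = -137/46 ≈ -2.9783)
n = 13 (n = 3 - 5*1*(-2) = 3 - 5*(-2) = 3 - 1*(-10) = 3 + 10 = 13)
sqrt(U + n) = sqrt(-137/46 + 13) = sqrt(461/46) = sqrt(21206)/46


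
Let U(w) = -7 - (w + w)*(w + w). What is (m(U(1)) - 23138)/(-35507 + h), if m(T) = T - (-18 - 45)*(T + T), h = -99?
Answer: 24535/35606 ≈ 0.68907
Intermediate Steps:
U(w) = -7 - 4*w**2 (U(w) = -7 - 2*w*2*w = -7 - 4*w**2)
m(T) = 127*T (m(T) = T - (-63)*2*T = T - (-126)*T = T + 126*T = 127*T)
(m(U(1)) - 23138)/(-35507 + h) = (127*(-7 - 4*1**2) - 23138)/(-35507 - 99) = (127*(-7 - 4*1) - 23138)/(-35606) = (127*(-7 - 4) - 23138)*(-1/35606) = (127*(-11) - 23138)*(-1/35606) = (-1397 - 23138)*(-1/35606) = -24535*(-1/35606) = 24535/35606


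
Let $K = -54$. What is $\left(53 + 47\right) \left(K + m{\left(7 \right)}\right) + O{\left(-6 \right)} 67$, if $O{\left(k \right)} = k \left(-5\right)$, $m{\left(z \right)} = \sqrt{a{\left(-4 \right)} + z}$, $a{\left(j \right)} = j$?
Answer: $-3390 + 100 \sqrt{3} \approx -3216.8$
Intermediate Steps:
$m{\left(z \right)} = \sqrt{-4 + z}$
$O{\left(k \right)} = - 5 k$
$\left(53 + 47\right) \left(K + m{\left(7 \right)}\right) + O{\left(-6 \right)} 67 = \left(53 + 47\right) \left(-54 + \sqrt{-4 + 7}\right) + \left(-5\right) \left(-6\right) 67 = 100 \left(-54 + \sqrt{3}\right) + 30 \cdot 67 = \left(-5400 + 100 \sqrt{3}\right) + 2010 = -3390 + 100 \sqrt{3}$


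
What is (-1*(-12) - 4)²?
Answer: 64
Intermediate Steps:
(-1*(-12) - 4)² = (12 - 4)² = 8² = 64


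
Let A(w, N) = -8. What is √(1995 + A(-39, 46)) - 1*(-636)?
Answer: 636 + √1987 ≈ 680.58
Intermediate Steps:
√(1995 + A(-39, 46)) - 1*(-636) = √(1995 - 8) - 1*(-636) = √1987 + 636 = 636 + √1987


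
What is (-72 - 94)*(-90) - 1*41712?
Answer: -26772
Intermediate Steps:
(-72 - 94)*(-90) - 1*41712 = -166*(-90) - 41712 = 14940 - 41712 = -26772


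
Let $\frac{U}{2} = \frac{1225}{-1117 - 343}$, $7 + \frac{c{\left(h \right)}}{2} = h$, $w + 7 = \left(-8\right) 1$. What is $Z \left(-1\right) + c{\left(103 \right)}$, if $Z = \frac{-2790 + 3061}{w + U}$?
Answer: $\frac{507086}{2435} \approx 208.25$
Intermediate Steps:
$w = -15$ ($w = -7 - 8 = -15$)
$c{\left(h \right)} = -14 + 2 h$
$U = - \frac{245}{146}$ ($U = 2 \frac{1225}{-1117 - 343} = 2 \frac{1225}{-1460} = 2 \cdot 1225 \left(- \frac{1}{1460}\right) = 2 \left(- \frac{245}{292}\right) = - \frac{245}{146} \approx -1.6781$)
$Z = - \frac{39566}{2435}$ ($Z = \frac{-2790 + 3061}{-15 - \frac{245}{146}} = \frac{271}{- \frac{2435}{146}} = 271 \left(- \frac{146}{2435}\right) = - \frac{39566}{2435} \approx -16.249$)
$Z \left(-1\right) + c{\left(103 \right)} = \left(- \frac{39566}{2435}\right) \left(-1\right) + \left(-14 + 2 \cdot 103\right) = \frac{39566}{2435} + \left(-14 + 206\right) = \frac{39566}{2435} + 192 = \frac{507086}{2435}$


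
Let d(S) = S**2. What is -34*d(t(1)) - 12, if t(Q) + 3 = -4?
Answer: -1678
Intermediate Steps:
t(Q) = -7 (t(Q) = -3 - 4 = -7)
-34*d(t(1)) - 12 = -34*(-7)**2 - 12 = -34*49 - 12 = -1666 - 12 = -1678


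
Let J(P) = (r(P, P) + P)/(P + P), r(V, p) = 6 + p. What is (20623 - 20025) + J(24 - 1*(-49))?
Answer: 43730/73 ≈ 599.04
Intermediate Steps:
J(P) = (6 + 2*P)/(2*P) (J(P) = ((6 + P) + P)/(P + P) = (6 + 2*P)/((2*P)) = (6 + 2*P)*(1/(2*P)) = (6 + 2*P)/(2*P))
(20623 - 20025) + J(24 - 1*(-49)) = (20623 - 20025) + (3 + (24 - 1*(-49)))/(24 - 1*(-49)) = 598 + (3 + (24 + 49))/(24 + 49) = 598 + (3 + 73)/73 = 598 + (1/73)*76 = 598 + 76/73 = 43730/73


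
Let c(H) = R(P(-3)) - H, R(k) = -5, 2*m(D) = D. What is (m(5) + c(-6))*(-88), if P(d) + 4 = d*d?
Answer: -308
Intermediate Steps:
m(D) = D/2
P(d) = -4 + d**2 (P(d) = -4 + d*d = -4 + d**2)
c(H) = -5 - H
(m(5) + c(-6))*(-88) = ((1/2)*5 + (-5 - 1*(-6)))*(-88) = (5/2 + (-5 + 6))*(-88) = (5/2 + 1)*(-88) = (7/2)*(-88) = -308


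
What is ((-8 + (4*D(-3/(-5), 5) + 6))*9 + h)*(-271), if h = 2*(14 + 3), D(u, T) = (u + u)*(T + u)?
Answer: -1747408/25 ≈ -69896.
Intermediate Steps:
D(u, T) = 2*u*(T + u) (D(u, T) = (2*u)*(T + u) = 2*u*(T + u))
h = 34 (h = 2*17 = 34)
((-8 + (4*D(-3/(-5), 5) + 6))*9 + h)*(-271) = ((-8 + (4*(2*(-3/(-5))*(5 - 3/(-5))) + 6))*9 + 34)*(-271) = ((-8 + (4*(2*(-3*(-⅕))*(5 - 3*(-⅕))) + 6))*9 + 34)*(-271) = ((-8 + (4*(2*(⅗)*(5 + ⅗)) + 6))*9 + 34)*(-271) = ((-8 + (4*(2*(⅗)*(28/5)) + 6))*9 + 34)*(-271) = ((-8 + (4*(168/25) + 6))*9 + 34)*(-271) = ((-8 + (672/25 + 6))*9 + 34)*(-271) = ((-8 + 822/25)*9 + 34)*(-271) = ((622/25)*9 + 34)*(-271) = (5598/25 + 34)*(-271) = (6448/25)*(-271) = -1747408/25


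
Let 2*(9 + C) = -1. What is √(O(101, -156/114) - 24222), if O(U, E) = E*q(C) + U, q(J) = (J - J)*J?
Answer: I*√24121 ≈ 155.31*I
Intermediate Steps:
C = -19/2 (C = -9 + (½)*(-1) = -9 - ½ = -19/2 ≈ -9.5000)
q(J) = 0 (q(J) = 0*J = 0)
O(U, E) = U (O(U, E) = E*0 + U = 0 + U = U)
√(O(101, -156/114) - 24222) = √(101 - 24222) = √(-24121) = I*√24121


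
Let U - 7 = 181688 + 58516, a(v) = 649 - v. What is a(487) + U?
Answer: 240373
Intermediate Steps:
U = 240211 (U = 7 + (181688 + 58516) = 7 + 240204 = 240211)
a(487) + U = (649 - 1*487) + 240211 = (649 - 487) + 240211 = 162 + 240211 = 240373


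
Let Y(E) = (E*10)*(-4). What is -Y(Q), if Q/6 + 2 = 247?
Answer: 58800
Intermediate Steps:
Q = 1470 (Q = -12 + 6*247 = -12 + 1482 = 1470)
Y(E) = -40*E (Y(E) = (10*E)*(-4) = -40*E)
-Y(Q) = -(-40)*1470 = -1*(-58800) = 58800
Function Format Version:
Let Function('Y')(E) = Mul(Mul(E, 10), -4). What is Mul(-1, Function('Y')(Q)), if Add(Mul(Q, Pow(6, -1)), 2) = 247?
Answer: 58800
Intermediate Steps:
Q = 1470 (Q = Add(-12, Mul(6, 247)) = Add(-12, 1482) = 1470)
Function('Y')(E) = Mul(-40, E) (Function('Y')(E) = Mul(Mul(10, E), -4) = Mul(-40, E))
Mul(-1, Function('Y')(Q)) = Mul(-1, Mul(-40, 1470)) = Mul(-1, -58800) = 58800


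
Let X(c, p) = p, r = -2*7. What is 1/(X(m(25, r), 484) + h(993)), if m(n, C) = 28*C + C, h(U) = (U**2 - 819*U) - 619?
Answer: 1/172647 ≈ 5.7922e-6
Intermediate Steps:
h(U) = -619 + U**2 - 819*U
r = -14
m(n, C) = 29*C
1/(X(m(25, r), 484) + h(993)) = 1/(484 + (-619 + 993**2 - 819*993)) = 1/(484 + (-619 + 986049 - 813267)) = 1/(484 + 172163) = 1/172647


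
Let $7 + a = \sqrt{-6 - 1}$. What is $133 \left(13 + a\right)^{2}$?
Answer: $3857 + 1596 i \sqrt{7} \approx 3857.0 + 4222.6 i$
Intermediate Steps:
$a = -7 + i \sqrt{7}$ ($a = -7 + \sqrt{-6 - 1} = -7 + \sqrt{-7} = -7 + i \sqrt{7} \approx -7.0 + 2.6458 i$)
$133 \left(13 + a\right)^{2} = 133 \left(13 - \left(7 - i \sqrt{7}\right)\right)^{2} = 133 \left(6 + i \sqrt{7}\right)^{2}$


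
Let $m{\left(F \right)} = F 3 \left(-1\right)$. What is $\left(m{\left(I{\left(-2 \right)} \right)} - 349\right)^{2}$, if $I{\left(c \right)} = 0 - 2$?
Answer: $117649$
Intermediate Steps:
$I{\left(c \right)} = -2$ ($I{\left(c \right)} = 0 - 2 = -2$)
$m{\left(F \right)} = - 3 F$ ($m{\left(F \right)} = 3 F \left(-1\right) = - 3 F$)
$\left(m{\left(I{\left(-2 \right)} \right)} - 349\right)^{2} = \left(\left(-3\right) \left(-2\right) - 349\right)^{2} = \left(6 - 349\right)^{2} = \left(-343\right)^{2} = 117649$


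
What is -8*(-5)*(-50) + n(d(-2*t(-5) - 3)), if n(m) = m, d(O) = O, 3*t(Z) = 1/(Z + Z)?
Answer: -30044/15 ≈ -2002.9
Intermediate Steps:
t(Z) = 1/(6*Z) (t(Z) = 1/(3*(Z + Z)) = 1/(3*((2*Z))) = (1/(2*Z))/3 = 1/(6*Z))
-8*(-5)*(-50) + n(d(-2*t(-5) - 3)) = -8*(-5)*(-50) + (-1/(3*(-5)) - 3) = 40*(-50) + (-(-1)/(3*5) - 3) = -2000 + (-2*(-1/30) - 3) = -2000 + (1/15 - 3) = -2000 - 44/15 = -30044/15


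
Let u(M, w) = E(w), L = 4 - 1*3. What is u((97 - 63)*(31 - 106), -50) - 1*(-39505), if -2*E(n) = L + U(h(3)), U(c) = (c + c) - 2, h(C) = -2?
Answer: 79015/2 ≈ 39508.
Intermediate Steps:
L = 1 (L = 4 - 3 = 1)
U(c) = -2 + 2*c (U(c) = 2*c - 2 = -2 + 2*c)
E(n) = 5/2 (E(n) = -(1 + (-2 + 2*(-2)))/2 = -(1 + (-2 - 4))/2 = -(1 - 6)/2 = -1/2*(-5) = 5/2)
u(M, w) = 5/2
u((97 - 63)*(31 - 106), -50) - 1*(-39505) = 5/2 - 1*(-39505) = 5/2 + 39505 = 79015/2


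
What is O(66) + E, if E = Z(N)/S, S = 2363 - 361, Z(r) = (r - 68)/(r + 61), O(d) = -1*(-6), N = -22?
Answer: 78063/13013 ≈ 5.9988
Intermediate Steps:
O(d) = 6
Z(r) = (-68 + r)/(61 + r)
S = 2002
E = -15/13013 (E = ((-68 - 22)/(61 - 22))/2002 = (-90/39)*(1/2002) = ((1/39)*(-90))*(1/2002) = -30/13*1/2002 = -15/13013 ≈ -0.0011527)
O(66) + E = 6 - 15/13013 = 78063/13013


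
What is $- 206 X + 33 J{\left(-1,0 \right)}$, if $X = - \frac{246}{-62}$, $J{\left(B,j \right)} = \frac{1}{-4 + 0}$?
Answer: $- \frac{102375}{124} \approx -825.6$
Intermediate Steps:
$J{\left(B,j \right)} = - \frac{1}{4}$ ($J{\left(B,j \right)} = \frac{1}{-4} = - \frac{1}{4}$)
$X = \frac{123}{31}$ ($X = \left(-246\right) \left(- \frac{1}{62}\right) = \frac{123}{31} \approx 3.9677$)
$- 206 X + 33 J{\left(-1,0 \right)} = \left(-206\right) \frac{123}{31} + 33 \left(- \frac{1}{4}\right) = - \frac{25338}{31} - \frac{33}{4} = - \frac{102375}{124}$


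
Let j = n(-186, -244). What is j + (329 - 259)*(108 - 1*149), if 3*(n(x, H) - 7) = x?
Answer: -2925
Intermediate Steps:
n(x, H) = 7 + x/3
j = -55 (j = 7 + (⅓)*(-186) = 7 - 62 = -55)
j + (329 - 259)*(108 - 1*149) = -55 + (329 - 259)*(108 - 1*149) = -55 + 70*(108 - 149) = -55 + 70*(-41) = -55 - 2870 = -2925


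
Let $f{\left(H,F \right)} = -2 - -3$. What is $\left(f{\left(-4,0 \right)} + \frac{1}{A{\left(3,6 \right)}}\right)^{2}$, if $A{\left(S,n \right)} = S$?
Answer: $\frac{16}{9} \approx 1.7778$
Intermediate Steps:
$f{\left(H,F \right)} = 1$ ($f{\left(H,F \right)} = -2 + 3 = 1$)
$\left(f{\left(-4,0 \right)} + \frac{1}{A{\left(3,6 \right)}}\right)^{2} = \left(1 + \frac{1}{3}\right)^{2} = \left(\frac{4}{3}\right)^{2} = \frac{16}{9}$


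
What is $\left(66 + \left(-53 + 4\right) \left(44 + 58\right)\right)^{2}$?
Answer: $24324624$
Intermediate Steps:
$\left(66 + \left(-53 + 4\right) \left(44 + 58\right)\right)^{2} = \left(66 - 4998\right)^{2} = \left(-4932\right)^{2} = 24324624$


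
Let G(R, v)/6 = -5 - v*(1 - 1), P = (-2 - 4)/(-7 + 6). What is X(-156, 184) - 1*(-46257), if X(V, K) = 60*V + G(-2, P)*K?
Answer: 31377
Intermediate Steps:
P = 6 (P = -6/(-1) = -6*(-1) = 6)
G(R, v) = -30 (G(R, v) = 6*(-5 - v*(1 - 1)) = 6*(-5 - v*0) = 6*(-5 - 1*0) = 6*(-5 + 0) = 6*(-5) = -30)
X(V, K) = -30*K + 60*V (X(V, K) = 60*V - 30*K = -30*K + 60*V)
X(-156, 184) - 1*(-46257) = (-30*184 + 60*(-156)) - 1*(-46257) = (-5520 - 9360) + 46257 = -14880 + 46257 = 31377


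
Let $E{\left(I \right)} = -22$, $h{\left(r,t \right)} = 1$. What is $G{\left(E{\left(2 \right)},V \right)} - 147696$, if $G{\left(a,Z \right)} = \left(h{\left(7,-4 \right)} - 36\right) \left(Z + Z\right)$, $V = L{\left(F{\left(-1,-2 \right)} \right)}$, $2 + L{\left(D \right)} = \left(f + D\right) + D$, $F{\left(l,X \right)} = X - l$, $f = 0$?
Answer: $-147416$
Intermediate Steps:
$L{\left(D \right)} = -2 + 2 D$ ($L{\left(D \right)} = -2 + \left(\left(0 + D\right) + D\right) = -2 + \left(D + D\right) = -2 + 2 D$)
$V = -4$ ($V = -2 + 2 \left(-2 - -1\right) = -2 + 2 \left(-2 + 1\right) = -2 + 2 \left(-1\right) = -2 - 2 = -4$)
$G{\left(a,Z \right)} = - 70 Z$ ($G{\left(a,Z \right)} = \left(1 - 36\right) \left(Z + Z\right) = - 35 \cdot 2 Z = - 70 Z$)
$G{\left(E{\left(2 \right)},V \right)} - 147696 = \left(-70\right) \left(-4\right) - 147696 = 280 - 147696 = -147416$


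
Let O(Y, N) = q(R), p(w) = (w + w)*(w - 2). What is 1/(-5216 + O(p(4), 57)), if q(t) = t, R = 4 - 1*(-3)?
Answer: -1/5209 ≈ -0.00019198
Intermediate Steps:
p(w) = 2*w*(-2 + w) (p(w) = (2*w)*(-2 + w) = 2*w*(-2 + w))
R = 7 (R = 4 + 3 = 7)
O(Y, N) = 7
1/(-5216 + O(p(4), 57)) = 1/(-5216 + 7) = 1/(-5209) = -1/5209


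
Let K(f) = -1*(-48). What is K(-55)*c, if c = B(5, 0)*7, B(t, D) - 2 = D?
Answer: 672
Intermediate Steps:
K(f) = 48
B(t, D) = 2 + D
c = 14 (c = (2 + 0)*7 = 2*7 = 14)
K(-55)*c = 48*14 = 672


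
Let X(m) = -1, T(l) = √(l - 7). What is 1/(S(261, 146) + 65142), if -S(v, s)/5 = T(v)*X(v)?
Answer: 32571/2121736907 - 5*√254/4243473814 ≈ 1.5332e-5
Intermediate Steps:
T(l) = √(-7 + l)
S(v, s) = 5*√(-7 + v) (S(v, s) = -5*√(-7 + v)*(-1) = -(-5)*√(-7 + v) = 5*√(-7 + v))
1/(S(261, 146) + 65142) = 1/(5*√(-7 + 261) + 65142) = 1/(5*√254 + 65142) = 1/(65142 + 5*√254)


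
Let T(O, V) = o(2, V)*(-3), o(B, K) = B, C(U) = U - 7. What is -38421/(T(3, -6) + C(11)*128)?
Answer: -38421/506 ≈ -75.931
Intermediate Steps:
C(U) = -7 + U
T(O, V) = -6 (T(O, V) = 2*(-3) = -6)
-38421/(T(3, -6) + C(11)*128) = -38421/(-6 + (-7 + 11)*128) = -38421/(-6 + 4*128) = -38421/(-6 + 512) = -38421/506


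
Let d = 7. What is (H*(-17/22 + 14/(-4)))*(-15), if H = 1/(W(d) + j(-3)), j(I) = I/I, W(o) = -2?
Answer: -705/11 ≈ -64.091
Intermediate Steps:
j(I) = 1
H = -1 (H = 1/(-2 + 1) = 1/(-1) = -1)
(H*(-17/22 + 14/(-4)))*(-15) = -(-17/22 + 14/(-4))*(-15) = -(-17*1/22 + 14*(-1/4))*(-15) = -(-17/22 - 7/2)*(-15) = -1*(-47/11)*(-15) = (47/11)*(-15) = -705/11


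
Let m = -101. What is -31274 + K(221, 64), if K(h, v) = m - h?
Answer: -31596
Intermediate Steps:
K(h, v) = -101 - h
-31274 + K(221, 64) = -31274 + (-101 - 1*221) = -31274 + (-101 - 221) = -31274 - 322 = -31596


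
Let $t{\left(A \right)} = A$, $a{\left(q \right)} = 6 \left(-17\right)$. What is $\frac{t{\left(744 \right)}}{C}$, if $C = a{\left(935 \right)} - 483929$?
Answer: $- \frac{744}{484031} \approx -0.0015371$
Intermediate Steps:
$a{\left(q \right)} = -102$
$C = -484031$ ($C = -102 - 483929 = -484031$)
$\frac{t{\left(744 \right)}}{C} = \frac{744}{-484031} = 744 \left(- \frac{1}{484031}\right) = - \frac{744}{484031}$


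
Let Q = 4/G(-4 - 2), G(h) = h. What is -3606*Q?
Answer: 2404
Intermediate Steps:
Q = -⅔ (Q = 4/(-4 - 2) = 4/(-6) = 4*(-⅙) = -⅔ ≈ -0.66667)
-3606*Q = -3606*(-⅔) = 2404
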